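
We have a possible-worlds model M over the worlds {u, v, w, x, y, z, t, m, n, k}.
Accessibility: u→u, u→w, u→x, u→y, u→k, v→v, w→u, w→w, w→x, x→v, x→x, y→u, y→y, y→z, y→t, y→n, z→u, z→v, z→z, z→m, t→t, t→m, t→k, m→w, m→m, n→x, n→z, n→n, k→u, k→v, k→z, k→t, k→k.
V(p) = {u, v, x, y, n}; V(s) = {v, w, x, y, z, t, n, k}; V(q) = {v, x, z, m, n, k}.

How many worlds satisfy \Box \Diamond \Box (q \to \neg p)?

1

Let φ = \Box \Diamond \Box (q \to \neg p). Evaluate φ at each world:
  u (successors {u, w, x, y, k}): φ is false.
  v (successors {v}): φ is false.
  w (successors {u, w, x}): φ is false.
  x (successors {v, x}): φ is false.
  y (successors {u, y, z, t, n}): φ is false.
  z (successors {u, v, z, m}): φ is false.
  t (successors {t, m, k}): φ is true.
  m (successors {w, m}): φ is false.
  n (successors {x, z, n}): φ is false.
  k (successors {u, v, z, t, k}): φ is false.
For instance, at n:
  At n: \Box \Diamond \Box (q \to \neg p) requires \Diamond \Box (q \to \neg p) at every successor {x, z, n}.
    \Diamond \Box (q \to \neg p) fails at x, so \Box \Diamond \Box (q \to \neg p) is false at n.
      At x: \Diamond \Box (q \to \neg p) requires \Box (q \to \neg p) at some successor in {v, x}.
        At v: \Box (q \to \neg p) is false.
        At x: \Box (q \to \neg p) is false.
      So \Diamond \Box (q \to \neg p) is false at x.
Satisfying worlds: {t}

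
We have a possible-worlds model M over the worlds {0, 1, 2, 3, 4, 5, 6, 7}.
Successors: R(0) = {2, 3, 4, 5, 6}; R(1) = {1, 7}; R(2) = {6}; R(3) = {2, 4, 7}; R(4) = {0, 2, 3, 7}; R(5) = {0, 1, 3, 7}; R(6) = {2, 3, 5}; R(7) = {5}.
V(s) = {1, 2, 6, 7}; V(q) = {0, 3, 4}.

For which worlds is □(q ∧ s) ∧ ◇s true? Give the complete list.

none

Let φ = □(q ∧ s) ∧ ◇s. Evaluate φ at each world:
  0 (successors {2, 3, 4, 5, 6}): φ is false.
  1 (successors {1, 7}): φ is false.
  2 (successors {6}): φ is false.
  3 (successors {2, 4, 7}): φ is false.
  4 (successors {0, 2, 3, 7}): φ is false.
  5 (successors {0, 1, 3, 7}): φ is false.
  6 (successors {2, 3, 5}): φ is false.
  7 (successors {5}): φ is false.
For instance, at 5:
  At 5: □(q ∧ s) is false, ◇s is true, so □(q ∧ s) ∧ ◇s is false.
    At 5: □(q ∧ s) requires q ∧ s at every successor {0, 1, 3, 7}.
      q ∧ s fails at 0, so □(q ∧ s) is false at 5.
    At 5: ◇s requires s at some successor in {0, 1, 3, 7}.
      s holds at 1, so ◇s is true at 5.
Satisfying worlds: none.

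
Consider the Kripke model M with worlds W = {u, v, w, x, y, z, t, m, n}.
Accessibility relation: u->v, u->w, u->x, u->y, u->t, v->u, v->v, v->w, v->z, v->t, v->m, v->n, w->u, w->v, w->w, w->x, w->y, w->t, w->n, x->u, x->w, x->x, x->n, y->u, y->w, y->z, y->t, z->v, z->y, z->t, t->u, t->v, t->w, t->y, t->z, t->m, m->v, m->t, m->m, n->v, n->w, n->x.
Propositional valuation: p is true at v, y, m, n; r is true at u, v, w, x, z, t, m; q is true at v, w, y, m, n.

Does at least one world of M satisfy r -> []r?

Let φ = r -> []r. Evaluate φ at each world:
  u (successors {v, w, x, y, t}): φ is false.
  v (successors {u, v, w, z, t, m, n}): φ is false.
  w (successors {u, v, w, x, y, t, n}): φ is false.
  x (successors {u, w, x, n}): φ is false.
  y (successors {u, w, z, t}): φ is true.
  z (successors {v, y, t}): φ is false.
  t (successors {u, v, w, y, z, m}): φ is false.
  m (successors {v, t, m}): φ is true.
  n (successors {v, w, x}): φ is true.
Detail at y (witness):
  At y: r is false, []r is true, so r -> []r is true.
    At y: []r requires r at every successor {u, w, z, t}.
      At u: r is true.
      At w: r is true.
      At z: r is true.
      At t: r is true.
    So []r is true at y.

Yes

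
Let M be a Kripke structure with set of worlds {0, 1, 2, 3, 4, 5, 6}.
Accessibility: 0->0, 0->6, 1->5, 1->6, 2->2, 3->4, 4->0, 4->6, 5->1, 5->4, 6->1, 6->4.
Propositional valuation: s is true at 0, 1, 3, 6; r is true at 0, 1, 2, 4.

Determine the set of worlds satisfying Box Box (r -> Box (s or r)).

2, 3, 5, 6

Let φ = Box Box (r -> Box (s or r)). Evaluate φ at each world:
  0 (successors {0, 6}): φ is false.
  1 (successors {5, 6}): φ is false.
  2 (successors {2}): φ is true.
  3 (successors {4}): φ is true.
  4 (successors {0, 6}): φ is false.
  5 (successors {1, 4}): φ is true.
  6 (successors {1, 4}): φ is true.
For instance, at 6:
  At 6: Box Box (r -> Box (s or r)) requires Box (r -> Box (s or r)) at every successor {1, 4}.
      At 1: Box (r -> Box (s or r)) requires r -> Box (s or r) at every successor {5, 6}.
        At 5: r -> Box (s or r) is true.
        At 6: r -> Box (s or r) is true.
      So Box (r -> Box (s or r)) is true at 1.
      At 4: Box (r -> Box (s or r)) requires r -> Box (s or r) at every successor {0, 6}.
        At 0: r -> Box (s or r) is true.
        At 6: r -> Box (s or r) is true.
      So Box (r -> Box (s or r)) is true at 4.
  So Box Box (r -> Box (s or r)) is true at 6.
Satisfying worlds: {2, 3, 5, 6}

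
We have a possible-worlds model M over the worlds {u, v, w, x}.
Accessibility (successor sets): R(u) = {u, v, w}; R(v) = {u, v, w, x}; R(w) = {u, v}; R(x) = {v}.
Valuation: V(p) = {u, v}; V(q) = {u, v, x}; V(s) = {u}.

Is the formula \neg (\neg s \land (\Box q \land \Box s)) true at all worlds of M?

Yes

Let φ = \neg (\neg s \land (\Box q \land \Box s)). Evaluate φ at each world:
  u (successors {u, v, w}): φ is true.
  v (successors {u, v, w, x}): φ is true.
  w (successors {u, v}): φ is true.
  x (successors {v}): φ is true.
For instance, at u:
  At u: \neg s \land (\Box q \land \Box s) is false, so \neg (\neg s \land (\Box q \land \Box s)) is true.
    At u: \neg s is false, \Box q \land \Box s is false, so \neg s \land (\Box q \land \Box s) is false.
      At u: \Box q is false, \Box s is false, so \Box q \land \Box s is false.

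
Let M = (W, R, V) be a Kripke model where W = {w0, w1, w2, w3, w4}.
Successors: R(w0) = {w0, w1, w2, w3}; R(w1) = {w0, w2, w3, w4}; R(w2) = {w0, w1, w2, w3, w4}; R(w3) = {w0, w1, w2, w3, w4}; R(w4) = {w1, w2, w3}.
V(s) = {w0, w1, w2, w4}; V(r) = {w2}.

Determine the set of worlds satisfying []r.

none

Let φ = []r. Evaluate φ at each world:
  w0 (successors {w0, w1, w2, w3}): φ is false.
  w1 (successors {w0, w2, w3, w4}): φ is false.
  w2 (successors {w0, w1, w2, w3, w4}): φ is false.
  w3 (successors {w0, w1, w2, w3, w4}): φ is false.
  w4 (successors {w1, w2, w3}): φ is false.
For instance, at w4:
  At w4: []r requires r at every successor {w1, w2, w3}.
    r fails at w1, so []r is false at w4.
Satisfying worlds: none.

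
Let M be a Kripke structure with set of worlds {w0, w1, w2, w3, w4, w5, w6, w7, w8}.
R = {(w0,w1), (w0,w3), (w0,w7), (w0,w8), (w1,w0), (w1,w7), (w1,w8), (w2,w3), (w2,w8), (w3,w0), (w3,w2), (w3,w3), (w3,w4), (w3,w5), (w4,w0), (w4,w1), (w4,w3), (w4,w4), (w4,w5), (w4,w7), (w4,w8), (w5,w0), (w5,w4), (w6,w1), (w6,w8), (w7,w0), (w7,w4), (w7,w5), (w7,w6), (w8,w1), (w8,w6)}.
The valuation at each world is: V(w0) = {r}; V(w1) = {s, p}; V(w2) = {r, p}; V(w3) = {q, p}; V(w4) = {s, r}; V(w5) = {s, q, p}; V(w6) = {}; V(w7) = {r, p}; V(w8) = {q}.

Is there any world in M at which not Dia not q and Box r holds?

Recall that Box ψ holds at a world iff ψ holds at every accessible world, and Dia ψ holds iff ψ holds at some accessible world.
Let φ = not Dia not q and Box r. Evaluate φ at each world:
  w0 (successors {w1, w3, w7, w8}): φ is false.
  w1 (successors {w0, w7, w8}): φ is false.
  w2 (successors {w3, w8}): φ is false.
  w3 (successors {w0, w2, w3, w4, w5}): φ is false.
  w4 (successors {w0, w1, w3, w4, w5, w7, w8}): φ is false.
  w5 (successors {w0, w4}): φ is false.
  w6 (successors {w1, w8}): φ is false.
  w7 (successors {w0, w4, w5, w6}): φ is false.
  w8 (successors {w1, w6}): φ is false.
For instance, at w0:
  At w0: not Dia not q is false, Box r is false, so not Dia not q and Box r is false.
    At w0: Dia not q is true, so not Dia not q is false.
      At w0: Dia not q requires not q at some successor in {w1, w3, w7, w8}.
        not q holds at w1, so Dia not q is true at w0.
    At w0: Box r requires r at every successor {w1, w3, w7, w8}.
      r fails at w1, so Box r is false at w0.

No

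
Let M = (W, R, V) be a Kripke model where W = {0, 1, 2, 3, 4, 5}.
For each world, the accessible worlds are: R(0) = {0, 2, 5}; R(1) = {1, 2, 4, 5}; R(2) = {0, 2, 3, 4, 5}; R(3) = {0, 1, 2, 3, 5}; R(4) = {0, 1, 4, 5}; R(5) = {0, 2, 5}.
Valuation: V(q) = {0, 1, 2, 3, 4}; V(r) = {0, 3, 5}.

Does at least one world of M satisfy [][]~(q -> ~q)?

Let φ = [][]~(q -> ~q). Evaluate φ at each world:
  0 (successors {0, 2, 5}): φ is false.
  1 (successors {1, 2, 4, 5}): φ is false.
  2 (successors {0, 2, 3, 4, 5}): φ is false.
  3 (successors {0, 1, 2, 3, 5}): φ is false.
  4 (successors {0, 1, 4, 5}): φ is false.
  5 (successors {0, 2, 5}): φ is false.
For instance, at 0:
  At 0: [][]~(q -> ~q) requires []~(q -> ~q) at every successor {0, 2, 5}.
    []~(q -> ~q) fails at 0, so [][]~(q -> ~q) is false at 0.
      At 0: []~(q -> ~q) requires ~(q -> ~q) at every successor {0, 2, 5}.
        ~(q -> ~q) fails at 5, so []~(q -> ~q) is false at 0.

No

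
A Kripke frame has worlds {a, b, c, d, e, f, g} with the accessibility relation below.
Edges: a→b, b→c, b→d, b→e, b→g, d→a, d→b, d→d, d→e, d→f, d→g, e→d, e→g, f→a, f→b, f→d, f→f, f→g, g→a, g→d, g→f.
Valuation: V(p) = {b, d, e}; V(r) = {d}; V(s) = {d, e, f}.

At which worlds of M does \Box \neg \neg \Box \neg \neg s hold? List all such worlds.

Let φ = \Box \neg \neg \Box \neg \neg s. Evaluate φ at each world:
  a (successors {b}): φ is false.
  b (successors {c, d, e, g}): φ is false.
  c (successors ∅): φ is true.
  d (successors {a, b, d, e, f, g}): φ is false.
  e (successors {d, g}): φ is false.
  f (successors {a, b, d, f, g}): φ is false.
  g (successors {a, d, f}): φ is false.
For instance, at g:
  At g: \Box \neg \neg \Box \neg \neg s requires \neg \neg \Box \neg \neg s at every successor {a, d, f}.
    \neg \neg \Box \neg \neg s fails at a, so \Box \neg \neg \Box \neg \neg s is false at g.
      At a: \neg \Box \neg \neg s is true, so \neg \neg \Box \neg \neg s is false.
Satisfying worlds: {c}

c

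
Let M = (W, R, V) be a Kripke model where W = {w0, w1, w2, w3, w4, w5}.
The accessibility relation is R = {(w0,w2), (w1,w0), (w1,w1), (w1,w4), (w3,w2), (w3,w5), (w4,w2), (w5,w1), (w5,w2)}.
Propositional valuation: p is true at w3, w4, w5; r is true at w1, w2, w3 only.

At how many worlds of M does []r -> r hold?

Let φ = []r -> r. Evaluate φ at each world:
  w0 (successors {w2}): φ is false.
  w1 (successors {w0, w1, w4}): φ is true.
  w2 (successors ∅): φ is true.
  w3 (successors {w2, w5}): φ is true.
  w4 (successors {w2}): φ is false.
  w5 (successors {w1, w2}): φ is false.
For instance, at w3:
  At w3: []r is false, r is true, so []r -> r is true.
    At w3: []r requires r at every successor {w2, w5}.
      r fails at w5, so []r is false at w3.
Satisfying worlds: {w1, w2, w3}

3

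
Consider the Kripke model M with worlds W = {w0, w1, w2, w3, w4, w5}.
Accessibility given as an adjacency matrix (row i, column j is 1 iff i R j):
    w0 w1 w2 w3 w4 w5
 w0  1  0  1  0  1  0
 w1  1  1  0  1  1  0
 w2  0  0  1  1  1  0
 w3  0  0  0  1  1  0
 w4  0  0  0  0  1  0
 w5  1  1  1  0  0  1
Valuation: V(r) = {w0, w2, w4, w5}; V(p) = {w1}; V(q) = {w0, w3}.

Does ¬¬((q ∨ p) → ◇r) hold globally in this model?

Yes

Let φ = ¬¬((q ∨ p) → ◇r). Evaluate φ at each world:
  w0 (successors {w0, w2, w4}): φ is true.
  w1 (successors {w0, w1, w3, w4}): φ is true.
  w2 (successors {w2, w3, w4}): φ is true.
  w3 (successors {w3, w4}): φ is true.
  w4 (successors {w4}): φ is true.
  w5 (successors {w0, w1, w2, w5}): φ is true.
For instance, at w3:
  At w3: ¬((q ∨ p) → ◇r) is false, so ¬¬((q ∨ p) → ◇r) is true.
    At w3: (q ∨ p) → ◇r is true, so ¬((q ∨ p) → ◇r) is false.
      At w3: q ∨ p is true, ◇r is true, so (q ∨ p) → ◇r is true.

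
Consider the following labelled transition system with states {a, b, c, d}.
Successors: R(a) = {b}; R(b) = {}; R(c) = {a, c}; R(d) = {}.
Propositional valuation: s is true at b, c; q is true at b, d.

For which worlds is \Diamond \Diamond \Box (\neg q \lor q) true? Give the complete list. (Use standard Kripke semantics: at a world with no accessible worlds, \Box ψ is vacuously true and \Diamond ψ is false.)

c

Let φ = \Diamond \Diamond \Box (\neg q \lor q). Evaluate φ at each world:
  a (successors {b}): φ is false.
  b (successors ∅): φ is false.
  c (successors {a, c}): φ is true.
  d (successors ∅): φ is false.
For instance, at a:
  At a: \Diamond \Diamond \Box (\neg q \lor q) requires \Diamond \Box (\neg q \lor q) at some successor in {b}.
    At b: \Diamond \Box (\neg q \lor q) is false.
  So \Diamond \Diamond \Box (\neg q \lor q) is false at a.
Satisfying worlds: {c}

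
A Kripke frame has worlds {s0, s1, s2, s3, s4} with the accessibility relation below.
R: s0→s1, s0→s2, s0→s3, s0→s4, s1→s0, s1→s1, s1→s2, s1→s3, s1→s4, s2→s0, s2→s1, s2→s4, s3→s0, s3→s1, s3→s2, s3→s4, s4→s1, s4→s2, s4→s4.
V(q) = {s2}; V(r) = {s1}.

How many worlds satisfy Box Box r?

0

Let φ = Box Box r. Evaluate φ at each world:
  s0 (successors {s1, s2, s3, s4}): φ is false.
  s1 (successors {s0, s1, s2, s3, s4}): φ is false.
  s2 (successors {s0, s1, s4}): φ is false.
  s3 (successors {s0, s1, s2, s4}): φ is false.
  s4 (successors {s1, s2, s4}): φ is false.
For instance, at s2:
  At s2: Box Box r requires Box r at every successor {s0, s1, s4}.
    Box r fails at s0, so Box Box r is false at s2.
      At s0: Box r requires r at every successor {s1, s2, s3, s4}.
        r fails at s2, so Box r is false at s0.
Satisfying worlds: none.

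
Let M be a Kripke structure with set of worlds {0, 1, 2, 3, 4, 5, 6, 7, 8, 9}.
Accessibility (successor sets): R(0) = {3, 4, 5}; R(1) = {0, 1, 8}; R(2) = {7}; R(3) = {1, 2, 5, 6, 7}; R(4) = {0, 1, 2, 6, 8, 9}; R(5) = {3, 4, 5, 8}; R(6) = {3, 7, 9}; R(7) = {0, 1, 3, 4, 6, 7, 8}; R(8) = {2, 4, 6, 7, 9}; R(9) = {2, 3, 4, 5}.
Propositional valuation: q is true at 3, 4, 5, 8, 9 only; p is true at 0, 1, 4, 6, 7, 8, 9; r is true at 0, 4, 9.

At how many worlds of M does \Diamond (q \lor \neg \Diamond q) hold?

9

Let φ = \Diamond (q \lor \neg \Diamond q). Evaluate φ at each world:
  0 (successors {3, 4, 5}): φ is true.
  1 (successors {0, 1, 8}): φ is true.
  2 (successors {7}): φ is false.
  3 (successors {1, 2, 5, 6, 7}): φ is true.
  4 (successors {0, 1, 2, 6, 8, 9}): φ is true.
  5 (successors {3, 4, 5, 8}): φ is true.
  6 (successors {3, 7, 9}): φ is true.
  7 (successors {0, 1, 3, 4, 6, 7, 8}): φ is true.
  8 (successors {2, 4, 6, 7, 9}): φ is true.
  9 (successors {2, 3, 4, 5}): φ is true.
For instance, at 5:
  At 5: \Diamond (q \lor \neg \Diamond q) requires q \lor \neg \Diamond q at some successor in {3, 4, 5, 8}.
    q \lor \neg \Diamond q holds at 3, so \Diamond (q \lor \neg \Diamond q) is true at 5.
      At 3: q is true, \neg \Diamond q is false, so q \lor \neg \Diamond q is true.
Satisfying worlds: {0, 1, 3, 4, 5, 6, 7, 8, 9}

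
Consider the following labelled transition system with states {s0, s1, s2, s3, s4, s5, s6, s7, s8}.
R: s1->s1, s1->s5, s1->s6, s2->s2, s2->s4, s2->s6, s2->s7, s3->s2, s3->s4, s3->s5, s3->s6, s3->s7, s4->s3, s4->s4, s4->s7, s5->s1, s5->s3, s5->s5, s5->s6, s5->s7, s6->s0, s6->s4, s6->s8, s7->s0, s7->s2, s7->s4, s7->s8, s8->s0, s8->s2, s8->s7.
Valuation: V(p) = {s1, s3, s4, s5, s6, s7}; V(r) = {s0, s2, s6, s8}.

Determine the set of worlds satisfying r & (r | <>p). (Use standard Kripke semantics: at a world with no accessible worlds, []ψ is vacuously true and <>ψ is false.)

Let φ = r & (r | <>p). Evaluate φ at each world:
  s0 (successors ∅): φ is true.
  s1 (successors {s1, s5, s6}): φ is false.
  s2 (successors {s2, s4, s6, s7}): φ is true.
  s3 (successors {s2, s4, s5, s6, s7}): φ is false.
  s4 (successors {s3, s4, s7}): φ is false.
  s5 (successors {s1, s3, s5, s6, s7}): φ is false.
  s6 (successors {s0, s4, s8}): φ is true.
  s7 (successors {s0, s2, s4, s8}): φ is false.
  s8 (successors {s0, s2, s7}): φ is true.
For instance, at s1:
  At s1: r is false, r | <>p is true, so r & (r | <>p) is false.
    At s1: r is false, <>p is true, so r | <>p is true.
      At s1: <>p requires p at some successor in {s1, s5, s6}.
        p holds at s1, so <>p is true at s1.
Satisfying worlds: {s0, s2, s6, s8}

s0, s2, s6, s8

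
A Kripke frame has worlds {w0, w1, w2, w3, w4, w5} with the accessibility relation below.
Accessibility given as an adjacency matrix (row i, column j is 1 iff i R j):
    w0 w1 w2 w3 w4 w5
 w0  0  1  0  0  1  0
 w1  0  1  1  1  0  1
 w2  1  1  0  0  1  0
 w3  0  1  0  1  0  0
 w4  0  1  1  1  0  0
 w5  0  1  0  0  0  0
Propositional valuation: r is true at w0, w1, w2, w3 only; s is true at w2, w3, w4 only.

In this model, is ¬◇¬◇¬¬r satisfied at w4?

Yes

Recall that ◇ψ holds at a world iff ψ holds at some accessible world.
At w4: ◇¬◇¬¬r is false, so ¬◇¬◇¬¬r is true.
  At w4: ◇¬◇¬¬r requires ¬◇¬¬r at some successor in {w1, w2, w3}.
    At w1: ¬◇¬¬r is false.
    At w2: ¬◇¬¬r is false.
    At w3: ¬◇¬¬r is false.
  So ◇¬◇¬¬r is false at w4.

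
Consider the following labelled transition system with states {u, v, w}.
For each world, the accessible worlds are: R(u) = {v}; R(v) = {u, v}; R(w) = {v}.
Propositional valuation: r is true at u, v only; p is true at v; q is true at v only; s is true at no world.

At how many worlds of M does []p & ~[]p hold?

Recall that []ψ holds at a world iff ψ holds at every accessible world, and <>ψ holds iff ψ holds at some accessible world.
Let φ = []p & ~[]p. Evaluate φ at each world:
  u (successors {v}): φ is false.
  v (successors {u, v}): φ is false.
  w (successors {v}): φ is false.
For instance, at w:
  At w: []p is true, ~[]p is false, so []p & ~[]p is false.
    At w: []p requires p at every successor {v}.
      At v: p is true.
    So []p is true at w.
    At w: []p is true, so ~[]p is false.
      At w: []p requires p at every successor {v}.
        At v: p is true.
      So []p is true at w.
Satisfying worlds: none.

0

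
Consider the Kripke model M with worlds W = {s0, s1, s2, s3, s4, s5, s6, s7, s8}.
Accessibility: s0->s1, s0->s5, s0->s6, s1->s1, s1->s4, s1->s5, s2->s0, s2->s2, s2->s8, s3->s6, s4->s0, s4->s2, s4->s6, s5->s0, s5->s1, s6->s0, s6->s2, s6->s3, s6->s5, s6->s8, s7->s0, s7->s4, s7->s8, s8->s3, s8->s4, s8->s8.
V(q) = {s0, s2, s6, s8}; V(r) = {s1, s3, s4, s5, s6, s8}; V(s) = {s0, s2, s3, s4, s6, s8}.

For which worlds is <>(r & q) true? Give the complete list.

s0, s2, s3, s4, s6, s7, s8

Recall that <>ψ holds at a world iff ψ holds at some accessible world.
Let φ = <>(r & q). Evaluate φ at each world:
  s0 (successors {s1, s5, s6}): φ is true.
  s1 (successors {s1, s4, s5}): φ is false.
  s2 (successors {s0, s2, s8}): φ is true.
  s3 (successors {s6}): φ is true.
  s4 (successors {s0, s2, s6}): φ is true.
  s5 (successors {s0, s1}): φ is false.
  s6 (successors {s0, s2, s3, s5, s8}): φ is true.
  s7 (successors {s0, s4, s8}): φ is true.
  s8 (successors {s3, s4, s8}): φ is true.
For instance, at s5:
  At s5: <>(r & q) requires r & q at some successor in {s0, s1}.
    At s0: r & q is false.
    At s1: r & q is false.
  So <>(r & q) is false at s5.
Satisfying worlds: {s0, s2, s3, s4, s6, s7, s8}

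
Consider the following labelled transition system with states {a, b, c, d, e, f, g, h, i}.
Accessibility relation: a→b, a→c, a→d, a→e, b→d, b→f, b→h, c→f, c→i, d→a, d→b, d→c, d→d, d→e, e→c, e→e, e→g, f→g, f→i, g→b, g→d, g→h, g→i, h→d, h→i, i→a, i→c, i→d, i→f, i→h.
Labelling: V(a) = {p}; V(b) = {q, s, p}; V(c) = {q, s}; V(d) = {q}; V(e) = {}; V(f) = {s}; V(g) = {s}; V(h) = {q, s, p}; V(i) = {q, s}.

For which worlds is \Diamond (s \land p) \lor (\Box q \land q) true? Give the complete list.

Let φ = \Diamond (s \land p) \lor (\Box q \land q). Evaluate φ at each world:
  a (successors {b, c, d, e}): φ is true.
  b (successors {d, f, h}): φ is true.
  c (successors {f, i}): φ is false.
  d (successors {a, b, c, d, e}): φ is true.
  e (successors {c, e, g}): φ is false.
  f (successors {g, i}): φ is false.
  g (successors {b, d, h, i}): φ is true.
  h (successors {d, i}): φ is true.
  i (successors {a, c, d, f, h}): φ is true.
For instance, at f:
  At f: \Diamond (s \land p) is false, \Box q \land q is false, so \Diamond (s \land p) \lor (\Box q \land q) is false.
    At f: \Diamond (s \land p) requires s \land p at some successor in {g, i}.
      At g: s \land p is false.
      At i: s \land p is false.
    So \Diamond (s \land p) is false at f.
    At f: \Box q is false, q is false, so \Box q \land q is false.
      At f: \Box q requires q at every successor {g, i}.
        q fails at g, so \Box q is false at f.
Satisfying worlds: {a, b, d, g, h, i}

a, b, d, g, h, i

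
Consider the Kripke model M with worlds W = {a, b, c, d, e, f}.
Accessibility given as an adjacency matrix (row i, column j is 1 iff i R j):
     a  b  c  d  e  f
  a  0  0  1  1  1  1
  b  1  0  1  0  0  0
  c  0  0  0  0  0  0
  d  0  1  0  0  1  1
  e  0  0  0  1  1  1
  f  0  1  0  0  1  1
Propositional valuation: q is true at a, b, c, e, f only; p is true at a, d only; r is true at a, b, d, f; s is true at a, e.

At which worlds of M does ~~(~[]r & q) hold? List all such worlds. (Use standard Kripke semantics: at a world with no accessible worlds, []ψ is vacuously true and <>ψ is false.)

Let φ = ~~(~[]r & q). Evaluate φ at each world:
  a (successors {c, d, e, f}): φ is true.
  b (successors {a, c}): φ is true.
  c (successors ∅): φ is false.
  d (successors {b, e, f}): φ is false.
  e (successors {d, e, f}): φ is true.
  f (successors {b, e, f}): φ is true.
For instance, at e:
  At e: ~(~[]r & q) is false, so ~~(~[]r & q) is true.
    At e: ~[]r & q is true, so ~(~[]r & q) is false.
      At e: ~[]r is true, q is true, so ~[]r & q is true.
Satisfying worlds: {a, b, e, f}

a, b, e, f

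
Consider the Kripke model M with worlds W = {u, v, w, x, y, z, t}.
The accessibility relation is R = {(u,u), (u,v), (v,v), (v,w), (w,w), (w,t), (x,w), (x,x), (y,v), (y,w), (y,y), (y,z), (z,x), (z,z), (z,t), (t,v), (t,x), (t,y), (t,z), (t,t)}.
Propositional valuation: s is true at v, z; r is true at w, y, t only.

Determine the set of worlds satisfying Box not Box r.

u, z, t

Let φ = Box not Box r. Evaluate φ at each world:
  u (successors {u, v}): φ is true.
  v (successors {v, w}): φ is false.
  w (successors {w, t}): φ is false.
  x (successors {w, x}): φ is false.
  y (successors {v, w, y, z}): φ is false.
  z (successors {x, z, t}): φ is true.
  t (successors {v, x, y, z, t}): φ is true.
For instance, at z:
  At z: Box not Box r requires not Box r at every successor {x, z, t}.
      At x: Box r is false, so not Box r is true.
      At z: Box r is false, so not Box r is true.
      At t: Box r is false, so not Box r is true.
  So Box not Box r is true at z.
Satisfying worlds: {u, z, t}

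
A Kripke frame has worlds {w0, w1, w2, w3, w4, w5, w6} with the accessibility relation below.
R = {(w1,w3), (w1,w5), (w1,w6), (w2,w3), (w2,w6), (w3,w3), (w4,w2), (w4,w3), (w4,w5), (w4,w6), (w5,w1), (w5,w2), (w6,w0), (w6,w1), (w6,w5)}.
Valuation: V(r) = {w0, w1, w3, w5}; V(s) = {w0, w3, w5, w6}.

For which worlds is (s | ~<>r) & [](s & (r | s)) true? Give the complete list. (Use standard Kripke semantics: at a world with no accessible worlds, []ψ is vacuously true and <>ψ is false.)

Let φ = (s | ~<>r) & [](s & (r | s)). Evaluate φ at each world:
  w0 (successors ∅): φ is true.
  w1 (successors {w3, w5, w6}): φ is false.
  w2 (successors {w3, w6}): φ is false.
  w3 (successors {w3}): φ is true.
  w4 (successors {w2, w3, w5, w6}): φ is false.
  w5 (successors {w1, w2}): φ is false.
  w6 (successors {w0, w1, w5}): φ is false.
For instance, at w2:
  At w2: s | ~<>r is false, [](s & (r | s)) is true, so (s | ~<>r) & [](s & (r | s)) is false.
    At w2: s is false, ~<>r is false, so s | ~<>r is false.
      At w2: <>r is true, so ~<>r is false.
    At w2: [](s & (r | s)) requires s & (r | s) at every successor {w3, w6}.
      At w3: s & (r | s) is true.
      At w6: s & (r | s) is true.
    So [](s & (r | s)) is true at w2.
Satisfying worlds: {w0, w3}

w0, w3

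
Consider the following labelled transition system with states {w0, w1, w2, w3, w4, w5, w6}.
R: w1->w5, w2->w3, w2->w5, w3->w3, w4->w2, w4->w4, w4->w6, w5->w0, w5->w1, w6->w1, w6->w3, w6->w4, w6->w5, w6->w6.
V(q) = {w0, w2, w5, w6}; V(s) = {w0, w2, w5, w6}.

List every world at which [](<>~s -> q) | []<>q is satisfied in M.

w0, w1, w4, w5

Recall that []ψ holds at a world iff ψ holds at every accessible world, and <>ψ holds iff ψ holds at some accessible world.
Let φ = [](<>~s -> q) | []<>q. Evaluate φ at each world:
  w0 (successors ∅): φ is true.
  w1 (successors {w5}): φ is true.
  w2 (successors {w3, w5}): φ is false.
  w3 (successors {w3}): φ is false.
  w4 (successors {w2, w4, w6}): φ is true.
  w5 (successors {w0, w1}): φ is true.
  w6 (successors {w1, w3, w4, w5, w6}): φ is false.
For instance, at w6:
  At w6: [](<>~s -> q) is false, []<>q is false, so [](<>~s -> q) | []<>q is false.
    At w6: [](<>~s -> q) requires <>~s -> q at every successor {w1, w3, w4, w5, w6}.
      <>~s -> q fails at w3, so [](<>~s -> q) is false at w6.
    At w6: []<>q requires <>q at every successor {w1, w3, w4, w5, w6}.
      <>q fails at w3, so []<>q is false at w6.
Satisfying worlds: {w0, w1, w4, w5}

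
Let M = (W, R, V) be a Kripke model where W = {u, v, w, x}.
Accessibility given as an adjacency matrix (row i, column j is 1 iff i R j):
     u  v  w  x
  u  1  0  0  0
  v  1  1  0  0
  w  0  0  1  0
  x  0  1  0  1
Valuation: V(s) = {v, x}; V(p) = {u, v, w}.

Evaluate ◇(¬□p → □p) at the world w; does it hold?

Yes

Recall that □ψ holds at a world iff ψ holds at every accessible world, and ◇ψ holds iff ψ holds at some accessible world.
At w: ◇(¬□p → □p) requires ¬□p → □p at some successor in {w}.
  ¬□p → □p holds at w, so ◇(¬□p → □p) is true at w.
    At w: ¬□p is false, □p is true, so ¬□p → □p is true.
      At w: □p is true, so ¬□p is false.
      At w: □p requires p at every successor {w}.
        At w: p is true.
      So □p is true at w.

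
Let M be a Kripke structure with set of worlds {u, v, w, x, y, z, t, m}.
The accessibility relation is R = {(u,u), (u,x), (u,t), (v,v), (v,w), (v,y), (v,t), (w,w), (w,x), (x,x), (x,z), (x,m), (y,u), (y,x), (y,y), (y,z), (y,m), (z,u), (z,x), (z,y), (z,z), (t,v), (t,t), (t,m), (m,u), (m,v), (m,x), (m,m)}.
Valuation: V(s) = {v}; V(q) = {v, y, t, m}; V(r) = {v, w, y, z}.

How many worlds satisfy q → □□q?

4

Recall that □ψ holds at a world iff ψ holds at every accessible world, and ◇ψ holds iff ψ holds at some accessible world.
Let φ = q → □□q. Evaluate φ at each world:
  u (successors {u, x, t}): φ is true.
  v (successors {v, w, y, t}): φ is false.
  w (successors {w, x}): φ is true.
  x (successors {x, z, m}): φ is true.
  y (successors {u, x, y, z, m}): φ is false.
  z (successors {u, x, y, z}): φ is true.
  t (successors {v, t, m}): φ is false.
  m (successors {u, v, x, m}): φ is false.
For instance, at m:
  At m: q is true, □□q is false, so q → □□q is false.
    At m: □□q requires □q at every successor {u, v, x, m}.
      □q fails at u, so □□q is false at m.
Satisfying worlds: {u, w, x, z}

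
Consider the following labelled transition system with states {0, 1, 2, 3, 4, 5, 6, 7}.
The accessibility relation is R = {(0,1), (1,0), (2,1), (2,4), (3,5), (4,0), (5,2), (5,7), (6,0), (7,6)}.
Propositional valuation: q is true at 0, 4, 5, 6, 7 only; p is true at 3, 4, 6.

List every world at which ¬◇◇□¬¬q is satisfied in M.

0, 2, 7

Recall that □ψ holds at a world iff ψ holds at every accessible world, and ◇ψ holds iff ψ holds at some accessible world.
Let φ = ¬◇◇□¬¬q. Evaluate φ at each world:
  0 (successors {1}): φ is true.
  1 (successors {0}): φ is false.
  2 (successors {1, 4}): φ is true.
  3 (successors {5}): φ is false.
  4 (successors {0}): φ is false.
  5 (successors {2, 7}): φ is false.
  6 (successors {0}): φ is false.
  7 (successors {6}): φ is true.
For instance, at 4:
  At 4: ◇◇□¬¬q is true, so ¬◇◇□¬¬q is false.
    At 4: ◇◇□¬¬q requires ◇□¬¬q at some successor in {0}.
      ◇□¬¬q holds at 0, so ◇◇□¬¬q is true at 4.
Satisfying worlds: {0, 2, 7}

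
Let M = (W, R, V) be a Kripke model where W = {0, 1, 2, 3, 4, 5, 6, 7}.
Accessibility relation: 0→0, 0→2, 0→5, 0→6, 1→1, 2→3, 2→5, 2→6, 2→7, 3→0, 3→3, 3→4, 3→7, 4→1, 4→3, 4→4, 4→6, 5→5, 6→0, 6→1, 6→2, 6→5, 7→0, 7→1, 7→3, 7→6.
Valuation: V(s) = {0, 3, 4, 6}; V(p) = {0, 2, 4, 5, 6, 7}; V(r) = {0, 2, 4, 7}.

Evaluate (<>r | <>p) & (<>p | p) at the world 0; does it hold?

Yes

Recall that <>ψ holds at a world iff ψ holds at some accessible world.
At 0: <>r | <>p is true, <>p | p is true, so (<>r | <>p) & (<>p | p) is true.
  At 0: <>r is true, <>p is true, so <>r | <>p is true.
    At 0: <>r requires r at some successor in {0, 2, 5, 6}.
      r holds at 0, so <>r is true at 0.
    At 0: <>p requires p at some successor in {0, 2, 5, 6}.
      p holds at 0, so <>p is true at 0.
  At 0: <>p is true, p is true, so <>p | p is true.
    At 0: <>p requires p at some successor in {0, 2, 5, 6}.
      p holds at 0, so <>p is true at 0.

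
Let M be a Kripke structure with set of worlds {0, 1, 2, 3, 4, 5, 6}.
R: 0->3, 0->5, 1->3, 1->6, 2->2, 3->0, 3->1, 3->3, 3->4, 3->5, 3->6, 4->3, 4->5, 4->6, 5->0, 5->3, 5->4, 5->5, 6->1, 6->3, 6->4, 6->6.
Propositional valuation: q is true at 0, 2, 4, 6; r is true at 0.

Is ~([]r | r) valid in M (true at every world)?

No

Recall that []ψ holds at a world iff ψ holds at every accessible world, and <>ψ holds iff ψ holds at some accessible world.
Let φ = ~([]r | r). Evaluate φ at each world:
  0 (successors {3, 5}): φ is false.
  1 (successors {3, 6}): φ is true.
  2 (successors {2}): φ is true.
  3 (successors {0, 1, 3, 4, 5, 6}): φ is true.
  4 (successors {3, 5, 6}): φ is true.
  5 (successors {0, 3, 4, 5}): φ is true.
  6 (successors {1, 3, 4, 6}): φ is true.
Detail at 0 (counterexample):
  At 0: []r | r is true, so ~([]r | r) is false.
    At 0: []r is false, r is true, so []r | r is true.
      At 0: []r requires r at every successor {3, 5}.
        r fails at 3, so []r is false at 0.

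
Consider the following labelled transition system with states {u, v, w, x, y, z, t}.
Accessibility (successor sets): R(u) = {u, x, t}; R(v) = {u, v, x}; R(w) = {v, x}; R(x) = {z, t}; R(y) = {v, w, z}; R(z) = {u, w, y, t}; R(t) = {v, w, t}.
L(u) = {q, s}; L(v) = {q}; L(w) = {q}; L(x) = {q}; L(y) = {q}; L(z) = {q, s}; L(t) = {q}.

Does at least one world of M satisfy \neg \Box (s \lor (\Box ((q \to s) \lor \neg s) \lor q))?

Recall that \Box ψ holds at a world iff ψ holds at every accessible world, and \Diamond ψ holds iff ψ holds at some accessible world.
Let φ = \neg \Box (s \lor (\Box ((q \to s) \lor \neg s) \lor q)). Evaluate φ at each world:
  u (successors {u, x, t}): φ is false.
  v (successors {u, v, x}): φ is false.
  w (successors {v, x}): φ is false.
  x (successors {z, t}): φ is false.
  y (successors {v, w, z}): φ is false.
  z (successors {u, w, y, t}): φ is false.
  t (successors {v, w, t}): φ is false.
For instance, at y:
  At y: \Box (s \lor (\Box ((q \to s) \lor \neg s) \lor q)) is true, so \neg \Box (s \lor (\Box ((q \to s) \lor \neg s) \lor q)) is false.
    At y: \Box (s \lor (\Box ((q \to s) \lor \neg s) \lor q)) requires s \lor (\Box ((q \to s) \lor \neg s) \lor q) at every successor {v, w, z}.
      At v: s \lor (\Box ((q \to s) \lor \neg s) \lor q) is true.
      At w: s \lor (\Box ((q \to s) \lor \neg s) \lor q) is true.
      At z: s \lor (\Box ((q \to s) \lor \neg s) \lor q) is true.
    So \Box (s \lor (\Box ((q \to s) \lor \neg s) \lor q)) is true at y.

No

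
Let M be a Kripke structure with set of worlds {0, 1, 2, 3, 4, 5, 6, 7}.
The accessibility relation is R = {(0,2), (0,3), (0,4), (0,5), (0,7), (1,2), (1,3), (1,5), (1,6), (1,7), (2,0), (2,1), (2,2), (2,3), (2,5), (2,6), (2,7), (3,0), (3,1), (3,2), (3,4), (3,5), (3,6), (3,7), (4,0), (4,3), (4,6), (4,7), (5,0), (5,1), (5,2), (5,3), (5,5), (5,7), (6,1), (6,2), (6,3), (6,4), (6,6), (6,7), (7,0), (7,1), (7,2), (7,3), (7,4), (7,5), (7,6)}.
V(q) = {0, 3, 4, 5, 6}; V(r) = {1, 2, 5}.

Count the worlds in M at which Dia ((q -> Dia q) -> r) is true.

7

Recall that Dia ψ holds at a world iff ψ holds at some accessible world.
Let φ = Dia ((q -> Dia q) -> r). Evaluate φ at each world:
  0 (successors {2, 3, 4, 5, 7}): φ is true.
  1 (successors {2, 3, 5, 6, 7}): φ is true.
  2 (successors {0, 1, 2, 3, 5, 6, 7}): φ is true.
  3 (successors {0, 1, 2, 4, 5, 6, 7}): φ is true.
  4 (successors {0, 3, 6, 7}): φ is false.
  5 (successors {0, 1, 2, 3, 5, 7}): φ is true.
  6 (successors {1, 2, 3, 4, 6, 7}): φ is true.
  7 (successors {0, 1, 2, 3, 4, 5, 6}): φ is true.
For instance, at 5:
  At 5: Dia ((q -> Dia q) -> r) requires (q -> Dia q) -> r at some successor in {0, 1, 2, 3, 5, 7}.
    (q -> Dia q) -> r holds at 1, so Dia ((q -> Dia q) -> r) is true at 5.
      At 1: q -> Dia q is true, r is true, so (q -> Dia q) -> r is true.
Satisfying worlds: {0, 1, 2, 3, 5, 6, 7}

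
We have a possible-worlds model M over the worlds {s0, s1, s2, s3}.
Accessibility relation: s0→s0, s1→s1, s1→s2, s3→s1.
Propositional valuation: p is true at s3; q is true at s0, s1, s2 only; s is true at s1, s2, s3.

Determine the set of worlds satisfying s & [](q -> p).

Let φ = s & [](q -> p). Evaluate φ at each world:
  s0 (successors {s0}): φ is false.
  s1 (successors {s1, s2}): φ is false.
  s2 (successors ∅): φ is true.
  s3 (successors {s1}): φ is false.
For instance, at s3:
  At s3: s is true, [](q -> p) is false, so s & [](q -> p) is false.
    At s3: [](q -> p) requires q -> p at every successor {s1}.
      q -> p fails at s1, so [](q -> p) is false at s3.
Satisfying worlds: {s2}

s2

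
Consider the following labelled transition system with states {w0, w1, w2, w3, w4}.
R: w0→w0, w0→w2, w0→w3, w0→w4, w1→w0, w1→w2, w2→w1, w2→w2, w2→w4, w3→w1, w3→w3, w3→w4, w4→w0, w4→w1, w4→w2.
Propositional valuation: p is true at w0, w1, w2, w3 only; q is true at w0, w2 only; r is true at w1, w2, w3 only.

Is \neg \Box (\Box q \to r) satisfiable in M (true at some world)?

No

Let φ = \neg \Box (\Box q \to r). Evaluate φ at each world:
  w0 (successors {w0, w2, w3, w4}): φ is false.
  w1 (successors {w0, w2}): φ is false.
  w2 (successors {w1, w2, w4}): φ is false.
  w3 (successors {w1, w3, w4}): φ is false.
  w4 (successors {w0, w1, w2}): φ is false.
For instance, at w1:
  At w1: \Box (\Box q \to r) is true, so \neg \Box (\Box q \to r) is false.
    At w1: \Box (\Box q \to r) requires \Box q \to r at every successor {w0, w2}.
      At w0: \Box q \to r is true.
      At w2: \Box q \to r is true.
    So \Box (\Box q \to r) is true at w1.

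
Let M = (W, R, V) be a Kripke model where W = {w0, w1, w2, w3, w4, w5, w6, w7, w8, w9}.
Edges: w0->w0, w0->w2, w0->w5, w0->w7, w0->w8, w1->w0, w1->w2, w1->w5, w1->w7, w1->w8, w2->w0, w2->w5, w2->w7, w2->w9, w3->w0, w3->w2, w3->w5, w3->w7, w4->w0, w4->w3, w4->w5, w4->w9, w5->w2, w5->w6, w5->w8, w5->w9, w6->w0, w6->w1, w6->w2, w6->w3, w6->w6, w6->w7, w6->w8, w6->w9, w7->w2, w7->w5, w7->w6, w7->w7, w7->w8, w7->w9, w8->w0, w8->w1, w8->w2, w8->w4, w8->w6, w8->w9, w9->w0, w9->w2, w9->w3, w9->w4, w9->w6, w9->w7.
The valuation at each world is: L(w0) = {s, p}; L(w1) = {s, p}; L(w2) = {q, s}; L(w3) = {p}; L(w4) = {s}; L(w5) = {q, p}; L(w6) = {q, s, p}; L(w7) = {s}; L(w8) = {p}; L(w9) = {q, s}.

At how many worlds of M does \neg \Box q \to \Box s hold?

1

Let φ = \neg \Box q \to \Box s. Evaluate φ at each world:
  w0 (successors {w0, w2, w5, w7, w8}): φ is false.
  w1 (successors {w0, w2, w5, w7, w8}): φ is false.
  w2 (successors {w0, w5, w7, w9}): φ is false.
  w3 (successors {w0, w2, w5, w7}): φ is false.
  w4 (successors {w0, w3, w5, w9}): φ is false.
  w5 (successors {w2, w6, w8, w9}): φ is false.
  w6 (successors {w0, w1, w2, w3, w6, w7, w8, w9}): φ is false.
  w7 (successors {w2, w5, w6, w7, w8, w9}): φ is false.
  w8 (successors {w0, w1, w2, w4, w6, w9}): φ is true.
  w9 (successors {w0, w2, w3, w4, w6, w7}): φ is false.
For instance, at w4:
  At w4: \neg \Box q is true, \Box s is false, so \neg \Box q \to \Box s is false.
    At w4: \Box q is false, so \neg \Box q is true.
      At w4: \Box q requires q at every successor {w0, w3, w5, w9}.
        q fails at w0, so \Box q is false at w4.
    At w4: \Box s requires s at every successor {w0, w3, w5, w9}.
      s fails at w3, so \Box s is false at w4.
Satisfying worlds: {w8}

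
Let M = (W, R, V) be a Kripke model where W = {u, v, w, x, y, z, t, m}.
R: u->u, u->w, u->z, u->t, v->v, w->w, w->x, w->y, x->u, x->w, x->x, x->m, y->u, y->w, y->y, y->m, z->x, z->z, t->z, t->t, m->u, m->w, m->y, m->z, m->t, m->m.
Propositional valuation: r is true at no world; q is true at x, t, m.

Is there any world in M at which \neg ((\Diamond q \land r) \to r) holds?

No

Recall that \Diamond ψ holds at a world iff ψ holds at some accessible world.
Let φ = \neg ((\Diamond q \land r) \to r). Evaluate φ at each world:
  u (successors {u, w, z, t}): φ is false.
  v (successors {v}): φ is false.
  w (successors {w, x, y}): φ is false.
  x (successors {u, w, x, m}): φ is false.
  y (successors {u, w, y, m}): φ is false.
  z (successors {x, z}): φ is false.
  t (successors {z, t}): φ is false.
  m (successors {u, w, y, z, t, m}): φ is false.
For instance, at x:
  At x: (\Diamond q \land r) \to r is true, so \neg ((\Diamond q \land r) \to r) is false.
    At x: \Diamond q \land r is false, r is false, so (\Diamond q \land r) \to r is true.
      At x: \Diamond q is true, r is false, so \Diamond q \land r is false.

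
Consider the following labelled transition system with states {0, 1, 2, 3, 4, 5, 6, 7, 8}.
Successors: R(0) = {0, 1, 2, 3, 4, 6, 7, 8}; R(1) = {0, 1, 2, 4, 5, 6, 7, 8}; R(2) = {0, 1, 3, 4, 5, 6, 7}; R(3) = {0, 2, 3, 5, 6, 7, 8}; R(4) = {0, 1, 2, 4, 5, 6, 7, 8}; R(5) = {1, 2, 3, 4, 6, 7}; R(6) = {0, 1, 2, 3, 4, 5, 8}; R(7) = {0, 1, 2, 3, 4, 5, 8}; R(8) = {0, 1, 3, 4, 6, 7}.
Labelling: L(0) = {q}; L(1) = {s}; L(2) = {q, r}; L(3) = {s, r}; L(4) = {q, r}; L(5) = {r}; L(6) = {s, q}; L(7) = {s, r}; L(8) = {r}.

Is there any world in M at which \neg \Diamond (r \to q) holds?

Let φ = \neg \Diamond (r \to q). Evaluate φ at each world:
  0 (successors {0, 1, 2, 3, 4, 6, 7, 8}): φ is false.
  1 (successors {0, 1, 2, 4, 5, 6, 7, 8}): φ is false.
  2 (successors {0, 1, 3, 4, 5, 6, 7}): φ is false.
  3 (successors {0, 2, 3, 5, 6, 7, 8}): φ is false.
  4 (successors {0, 1, 2, 4, 5, 6, 7, 8}): φ is false.
  5 (successors {1, 2, 3, 4, 6, 7}): φ is false.
  6 (successors {0, 1, 2, 3, 4, 5, 8}): φ is false.
  7 (successors {0, 1, 2, 3, 4, 5, 8}): φ is false.
  8 (successors {0, 1, 3, 4, 6, 7}): φ is false.
For instance, at 1:
  At 1: \Diamond (r \to q) is true, so \neg \Diamond (r \to q) is false.
    At 1: \Diamond (r \to q) requires r \to q at some successor in {0, 1, 2, 4, 5, 6, 7, 8}.
      r \to q holds at 0, so \Diamond (r \to q) is true at 1.

No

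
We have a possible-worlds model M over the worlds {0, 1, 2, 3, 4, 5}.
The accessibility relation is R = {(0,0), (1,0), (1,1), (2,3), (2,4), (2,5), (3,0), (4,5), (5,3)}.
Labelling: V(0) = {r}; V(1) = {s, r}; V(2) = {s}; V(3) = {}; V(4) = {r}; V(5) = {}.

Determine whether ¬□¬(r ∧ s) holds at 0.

No

At 0: □¬(r ∧ s) is true, so ¬□¬(r ∧ s) is false.
  At 0: □¬(r ∧ s) requires ¬(r ∧ s) at every successor {0}.
    At 0: ¬(r ∧ s) is true.
  So □¬(r ∧ s) is true at 0.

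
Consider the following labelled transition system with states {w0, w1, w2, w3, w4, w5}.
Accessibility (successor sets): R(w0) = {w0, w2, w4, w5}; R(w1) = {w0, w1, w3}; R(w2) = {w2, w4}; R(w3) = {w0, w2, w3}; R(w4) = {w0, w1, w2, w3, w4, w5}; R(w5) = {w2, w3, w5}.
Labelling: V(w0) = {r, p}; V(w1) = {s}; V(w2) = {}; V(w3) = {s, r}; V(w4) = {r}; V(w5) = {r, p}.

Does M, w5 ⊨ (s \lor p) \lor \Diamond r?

Yes

Recall that \Diamond ψ holds at a world iff ψ holds at some accessible world.
At w5: s \lor p is true, \Diamond r is true, so (s \lor p) \lor \Diamond r is true.
  At w5: \Diamond r requires r at some successor in {w2, w3, w5}.
    r holds at w3, so \Diamond r is true at w5.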